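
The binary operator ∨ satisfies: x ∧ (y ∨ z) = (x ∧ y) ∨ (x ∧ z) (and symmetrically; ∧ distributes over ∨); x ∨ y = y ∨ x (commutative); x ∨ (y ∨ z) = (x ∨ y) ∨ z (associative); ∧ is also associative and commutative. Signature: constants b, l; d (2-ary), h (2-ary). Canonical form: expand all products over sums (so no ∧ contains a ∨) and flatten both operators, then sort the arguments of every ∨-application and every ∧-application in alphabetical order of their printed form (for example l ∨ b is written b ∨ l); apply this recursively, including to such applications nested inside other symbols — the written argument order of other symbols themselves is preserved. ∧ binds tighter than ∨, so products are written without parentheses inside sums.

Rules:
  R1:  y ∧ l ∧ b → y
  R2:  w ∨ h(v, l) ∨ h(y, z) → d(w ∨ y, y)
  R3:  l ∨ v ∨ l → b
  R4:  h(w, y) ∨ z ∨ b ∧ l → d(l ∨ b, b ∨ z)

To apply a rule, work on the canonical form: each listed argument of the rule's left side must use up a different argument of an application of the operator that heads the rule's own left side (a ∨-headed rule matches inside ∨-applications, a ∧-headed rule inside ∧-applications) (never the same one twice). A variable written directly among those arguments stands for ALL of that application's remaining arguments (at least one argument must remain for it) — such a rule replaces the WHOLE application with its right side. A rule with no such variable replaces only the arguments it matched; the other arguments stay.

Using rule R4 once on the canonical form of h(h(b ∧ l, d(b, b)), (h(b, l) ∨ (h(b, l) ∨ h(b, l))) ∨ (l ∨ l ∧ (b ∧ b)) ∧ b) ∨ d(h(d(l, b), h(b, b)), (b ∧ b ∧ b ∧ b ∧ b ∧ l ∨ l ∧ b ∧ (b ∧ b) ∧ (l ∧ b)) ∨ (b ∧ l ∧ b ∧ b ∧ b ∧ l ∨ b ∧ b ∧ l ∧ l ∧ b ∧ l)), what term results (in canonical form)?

Canonical form:  d(h(d(l, b), h(b, b)), b ∧ b ∧ b ∧ b ∧ b ∧ l ∨ b ∧ b ∧ b ∧ b ∧ l ∧ l ∨ b ∧ b ∧ b ∧ b ∧ l ∧ l ∨ b ∧ b ∧ b ∧ l ∧ l ∧ l) ∨ h(h(b ∧ l, d(b, b)), b ∧ b ∧ b ∧ l ∨ b ∧ l ∨ h(b, l) ∨ h(b, l) ∨ h(b, l))
Match R4:  consume b ∧ l, h(b, l);  w := b, y := l, z := b ∧ b ∧ b ∧ l ∨ h(b, l) ∨ h(b, l)
Every leftover argument binds to the variable; the entire application is replaced.
New term:  d(h(d(l, b), h(b, b)), b ∧ b ∧ b ∧ b ∧ b ∧ l ∨ b ∧ b ∧ b ∧ b ∧ l ∧ l ∨ b ∧ b ∧ b ∧ b ∧ l ∧ l ∨ b ∧ b ∧ b ∧ l ∧ l ∧ l) ∨ h(h(b ∧ l, d(b, b)), d(b ∨ l, b ∨ b ∧ b ∧ b ∧ l ∨ h(b, l) ∨ h(b, l)))

Answer: d(h(d(l, b), h(b, b)), b ∧ b ∧ b ∧ b ∧ b ∧ l ∨ b ∧ b ∧ b ∧ b ∧ l ∧ l ∨ b ∧ b ∧ b ∧ b ∧ l ∧ l ∨ b ∧ b ∧ b ∧ l ∧ l ∧ l) ∨ h(h(b ∧ l, d(b, b)), d(b ∨ l, b ∨ b ∧ b ∧ b ∧ l ∨ h(b, l) ∨ h(b, l)))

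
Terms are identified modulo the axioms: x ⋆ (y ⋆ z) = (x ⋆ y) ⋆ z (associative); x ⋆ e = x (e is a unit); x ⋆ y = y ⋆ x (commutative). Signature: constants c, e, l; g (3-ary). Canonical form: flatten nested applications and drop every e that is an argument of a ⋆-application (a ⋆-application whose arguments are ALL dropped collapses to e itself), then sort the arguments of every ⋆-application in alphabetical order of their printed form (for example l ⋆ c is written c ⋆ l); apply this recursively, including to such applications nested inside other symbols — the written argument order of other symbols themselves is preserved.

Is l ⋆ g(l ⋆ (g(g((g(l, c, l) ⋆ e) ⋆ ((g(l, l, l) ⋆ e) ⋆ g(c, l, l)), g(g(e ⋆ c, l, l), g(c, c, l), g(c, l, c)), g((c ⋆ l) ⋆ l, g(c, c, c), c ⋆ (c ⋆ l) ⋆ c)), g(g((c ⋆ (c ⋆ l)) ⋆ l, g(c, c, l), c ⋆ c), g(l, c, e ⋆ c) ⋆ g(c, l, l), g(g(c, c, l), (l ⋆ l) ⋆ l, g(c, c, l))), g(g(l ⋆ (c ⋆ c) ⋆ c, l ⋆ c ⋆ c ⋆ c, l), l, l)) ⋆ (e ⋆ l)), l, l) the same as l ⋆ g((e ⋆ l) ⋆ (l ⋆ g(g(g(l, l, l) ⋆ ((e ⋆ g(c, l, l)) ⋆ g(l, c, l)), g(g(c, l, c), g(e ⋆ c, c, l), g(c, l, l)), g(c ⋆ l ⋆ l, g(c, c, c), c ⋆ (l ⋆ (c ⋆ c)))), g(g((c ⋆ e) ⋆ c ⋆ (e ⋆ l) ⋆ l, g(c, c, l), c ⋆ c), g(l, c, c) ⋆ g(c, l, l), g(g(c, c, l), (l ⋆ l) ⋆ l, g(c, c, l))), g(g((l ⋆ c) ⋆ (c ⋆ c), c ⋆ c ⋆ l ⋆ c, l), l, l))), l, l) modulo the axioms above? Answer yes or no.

Left:  l ⋆ g(l ⋆ (g(g((g(l, c, l) ⋆ e) ⋆ ((g(l, l, l) ⋆ e) ⋆ g(c, l, l)), g(g(e ⋆ c, l, l), g(c, c, l), g(c, l, c)), g((c ⋆ l) ⋆ l, g(c, c, c), c ⋆ (c ⋆ l) ⋆ c)), g(g((c ⋆ (c ⋆ l)) ⋆ l, g(c, c, l), c ⋆ c), g(l, c, e ⋆ c) ⋆ g(c, l, l), g(g(c, c, l), (l ⋆ l) ⋆ l, g(c, c, l))), g(g(l ⋆ (c ⋆ c) ⋆ c, l ⋆ c ⋆ c ⋆ c, l), l, l)) ⋆ (e ⋆ l)), l, l)
  Inside:  g(l ⋆ (g(g((g(l, c, l) ⋆ e) ⋆ ((g(l, l, l) ⋆ e) ⋆ g(c, l, l)), g(g(e ⋆ c, l, l), g(c, c, l), g(c, l, c)), g((c ⋆ l) ⋆ l, g(c, c, c), c ⋆ (c ⋆ l) ⋆ c)), g(g((c ⋆ (c ⋆ l)) ⋆ l, g(c, c, l), c ⋆ c), g(l, c, e ⋆ c) ⋆ g(c, l, l), g(g(c, c, l), (l ⋆ l) ⋆ l, g(c, c, l))), g(g(l ⋆ (c ⋆ c) ⋆ c, l ⋆ c ⋆ c ⋆ c, l), l, l)) ⋆ (e ⋆ l)), l, l)  →  g(g(g(g(c, l, l) ⋆ g(l, c, l) ⋆ g(l, l, l), g(g(c, l, l), g(c, c, l), g(c, l, c)), g(c ⋆ l ⋆ l, g(c, c, c), c ⋆ c ⋆ c ⋆ l)), g(g(c ⋆ c ⋆ l ⋆ l, g(c, c, l), c ⋆ c), g(c, l, l) ⋆ g(l, c, c), g(g(c, c, l), l ⋆ l ⋆ l, g(c, c, l))), g(g(c ⋆ c ⋆ c ⋆ l, c ⋆ c ⋆ c ⋆ l, l), l, l)) ⋆ l ⋆ l, l, l)
  Order the arguments:  g(g(g(g(c, l, l) ⋆ g(l, c, l) ⋆ g(l, l, l), g(g(c, l, l), g(c, c, l), g(c, l, c)), g(c ⋆ l ⋆ l, g(c, c, c), c ⋆ c ⋆ c ⋆ l)), g(g(c ⋆ c ⋆ l ⋆ l, g(c, c, l), c ⋆ c), g(c, l, l) ⋆ g(l, c, c), g(g(c, c, l), l ⋆ l ⋆ l, g(c, c, l))), g(g(c ⋆ c ⋆ c ⋆ l, c ⋆ c ⋆ c ⋆ l, l), l, l)) ⋆ l ⋆ l, l, l) ⋆ l
Right:  l ⋆ g((e ⋆ l) ⋆ (l ⋆ g(g(g(l, l, l) ⋆ ((e ⋆ g(c, l, l)) ⋆ g(l, c, l)), g(g(c, l, c), g(e ⋆ c, c, l), g(c, l, l)), g(c ⋆ l ⋆ l, g(c, c, c), c ⋆ (l ⋆ (c ⋆ c)))), g(g((c ⋆ e) ⋆ c ⋆ (e ⋆ l) ⋆ l, g(c, c, l), c ⋆ c), g(l, c, c) ⋆ g(c, l, l), g(g(c, c, l), (l ⋆ l) ⋆ l, g(c, c, l))), g(g((l ⋆ c) ⋆ (c ⋆ c), c ⋆ c ⋆ l ⋆ c, l), l, l))), l, l)
  Canonicalize subterm:  g((e ⋆ l) ⋆ (l ⋆ g(g(g(l, l, l) ⋆ ((e ⋆ g(c, l, l)) ⋆ g(l, c, l)), g(g(c, l, c), g(e ⋆ c, c, l), g(c, l, l)), g(c ⋆ l ⋆ l, g(c, c, c), c ⋆ (l ⋆ (c ⋆ c)))), g(g((c ⋆ e) ⋆ c ⋆ (e ⋆ l) ⋆ l, g(c, c, l), c ⋆ c), g(l, c, c) ⋆ g(c, l, l), g(g(c, c, l), (l ⋆ l) ⋆ l, g(c, c, l))), g(g((l ⋆ c) ⋆ (c ⋆ c), c ⋆ c ⋆ l ⋆ c, l), l, l))), l, l)  →  g(g(g(g(c, l, l) ⋆ g(l, c, l) ⋆ g(l, l, l), g(g(c, l, c), g(c, c, l), g(c, l, l)), g(c ⋆ l ⋆ l, g(c, c, c), c ⋆ c ⋆ c ⋆ l)), g(g(c ⋆ c ⋆ l ⋆ l, g(c, c, l), c ⋆ c), g(c, l, l) ⋆ g(l, c, c), g(g(c, c, l), l ⋆ l ⋆ l, g(c, c, l))), g(g(c ⋆ c ⋆ c ⋆ l, c ⋆ c ⋆ c ⋆ l, l), l, l)) ⋆ l ⋆ l, l, l)
  Sort:  g(g(g(g(c, l, l) ⋆ g(l, c, l) ⋆ g(l, l, l), g(g(c, l, c), g(c, c, l), g(c, l, l)), g(c ⋆ l ⋆ l, g(c, c, c), c ⋆ c ⋆ c ⋆ l)), g(g(c ⋆ c ⋆ l ⋆ l, g(c, c, l), c ⋆ c), g(c, l, l) ⋆ g(l, c, c), g(g(c, c, l), l ⋆ l ⋆ l, g(c, c, l))), g(g(c ⋆ c ⋆ c ⋆ l, c ⋆ c ⋆ c ⋆ l, l), l, l)) ⋆ l ⋆ l, l, l) ⋆ l

Answer: no — g(g(g(g(c, l, l) ⋆ g(l, c, l) ⋆ g(l, l, l), g(g(c, l, l), g(c, c, l), g(c, l, c)), g(c ⋆ l ⋆ l, g(c, c, c), c ⋆ c ⋆ c ⋆ l)), g(g(c ⋆ c ⋆ l ⋆ l, g(c, c, l), c ⋆ c), g(c, l, l) ⋆ g(l, c, c), g(g(c, c, l), l ⋆ l ⋆ l, g(c, c, l))), g(g(c ⋆ c ⋆ c ⋆ l, c ⋆ c ⋆ c ⋆ l, l), l, l)) ⋆ l ⋆ l, l, l) ⋆ l vs g(g(g(g(c, l, l) ⋆ g(l, c, l) ⋆ g(l, l, l), g(g(c, l, c), g(c, c, l), g(c, l, l)), g(c ⋆ l ⋆ l, g(c, c, c), c ⋆ c ⋆ c ⋆ l)), g(g(c ⋆ c ⋆ l ⋆ l, g(c, c, l), c ⋆ c), g(c, l, l) ⋆ g(l, c, c), g(g(c, c, l), l ⋆ l ⋆ l, g(c, c, l))), g(g(c ⋆ c ⋆ c ⋆ l, c ⋆ c ⋆ c ⋆ l, l), l, l)) ⋆ l ⋆ l, l, l) ⋆ l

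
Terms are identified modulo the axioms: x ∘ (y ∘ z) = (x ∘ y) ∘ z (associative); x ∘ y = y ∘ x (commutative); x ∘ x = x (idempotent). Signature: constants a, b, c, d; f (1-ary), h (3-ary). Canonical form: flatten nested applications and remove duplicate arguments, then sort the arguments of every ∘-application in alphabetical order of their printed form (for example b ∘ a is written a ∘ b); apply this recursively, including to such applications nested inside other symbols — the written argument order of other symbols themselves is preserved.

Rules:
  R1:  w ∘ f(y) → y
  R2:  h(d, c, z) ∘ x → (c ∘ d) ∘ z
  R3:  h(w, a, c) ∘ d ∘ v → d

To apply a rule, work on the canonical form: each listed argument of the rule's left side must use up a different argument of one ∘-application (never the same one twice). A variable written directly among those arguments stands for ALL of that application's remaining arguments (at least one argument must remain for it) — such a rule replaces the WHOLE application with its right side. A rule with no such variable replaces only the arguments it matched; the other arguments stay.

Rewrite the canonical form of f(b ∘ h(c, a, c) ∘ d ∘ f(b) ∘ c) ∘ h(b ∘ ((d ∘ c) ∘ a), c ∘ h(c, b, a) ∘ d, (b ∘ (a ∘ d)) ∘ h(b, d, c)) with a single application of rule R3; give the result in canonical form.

Answer: f(d) ∘ h(a ∘ b ∘ c ∘ d, c ∘ d ∘ h(c, b, a), a ∘ b ∘ d ∘ h(b, d, c))

Derivation:
Canonical form:  f(b ∘ c ∘ d ∘ f(b) ∘ h(c, a, c)) ∘ h(a ∘ b ∘ c ∘ d, c ∘ d ∘ h(c, b, a), a ∘ b ∘ d ∘ h(b, d, c))
Apply R3:  consuming d, h(c, a, c);  v := b ∘ c ∘ f(b), w := c
The variable takes the whole remainder — replace the entire application.
Result:  f(d) ∘ h(a ∘ b ∘ c ∘ d, c ∘ d ∘ h(c, b, a), a ∘ b ∘ d ∘ h(b, d, c))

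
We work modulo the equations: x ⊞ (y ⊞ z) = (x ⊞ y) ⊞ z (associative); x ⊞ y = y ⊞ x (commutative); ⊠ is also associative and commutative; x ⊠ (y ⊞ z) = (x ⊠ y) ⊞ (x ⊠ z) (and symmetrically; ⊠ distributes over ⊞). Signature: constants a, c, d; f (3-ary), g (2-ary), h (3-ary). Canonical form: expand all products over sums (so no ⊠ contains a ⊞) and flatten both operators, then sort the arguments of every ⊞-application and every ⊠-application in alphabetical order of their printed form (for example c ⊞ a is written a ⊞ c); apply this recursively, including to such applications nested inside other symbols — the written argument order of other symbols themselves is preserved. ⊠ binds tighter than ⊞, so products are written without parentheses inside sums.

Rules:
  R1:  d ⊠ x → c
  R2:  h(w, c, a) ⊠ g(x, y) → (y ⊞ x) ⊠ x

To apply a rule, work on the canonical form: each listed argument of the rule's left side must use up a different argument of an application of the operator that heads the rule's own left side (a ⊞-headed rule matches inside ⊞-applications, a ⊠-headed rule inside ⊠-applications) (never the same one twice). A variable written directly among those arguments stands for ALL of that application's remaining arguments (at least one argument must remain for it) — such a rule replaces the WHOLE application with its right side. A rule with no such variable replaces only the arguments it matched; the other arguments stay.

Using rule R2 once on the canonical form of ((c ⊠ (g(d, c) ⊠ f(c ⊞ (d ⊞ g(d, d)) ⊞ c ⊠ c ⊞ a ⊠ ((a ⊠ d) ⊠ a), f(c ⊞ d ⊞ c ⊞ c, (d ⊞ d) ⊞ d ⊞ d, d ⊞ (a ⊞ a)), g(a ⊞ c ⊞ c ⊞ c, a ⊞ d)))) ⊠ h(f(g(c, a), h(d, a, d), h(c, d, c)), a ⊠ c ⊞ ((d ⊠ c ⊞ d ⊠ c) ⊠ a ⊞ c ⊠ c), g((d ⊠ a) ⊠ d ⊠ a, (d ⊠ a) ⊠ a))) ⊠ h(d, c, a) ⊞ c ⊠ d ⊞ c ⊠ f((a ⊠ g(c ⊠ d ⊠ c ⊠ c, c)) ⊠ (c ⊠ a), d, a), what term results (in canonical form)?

Canonical form:  c ⊠ d ⊞ c ⊠ f(a ⊠ a ⊠ a ⊠ d ⊞ c ⊞ c ⊠ c ⊞ d ⊞ g(d, d), f(c ⊞ c ⊞ c ⊞ d, d ⊞ d ⊞ d ⊞ d, a ⊞ a ⊞ d), g(a ⊞ c ⊞ c ⊞ c, a ⊞ d)) ⊠ g(d, c) ⊠ h(d, c, a) ⊠ h(f(g(c, a), h(d, a, d), h(c, d, c)), a ⊠ c ⊞ a ⊠ c ⊠ d ⊞ a ⊠ c ⊠ d ⊞ c ⊠ c, g(a ⊠ a ⊠ d ⊠ d, a ⊠ a ⊠ d)) ⊞ c ⊠ f(a ⊠ a ⊠ c ⊠ g(c ⊠ c ⊠ c ⊠ d, c), d, a)
R2 matches:  uses g(d, c), h(d, c, a);  w := d, x := d, y := c
Result:  c ⊠ c ⊠ d ⊠ f(a ⊠ a ⊠ a ⊠ d ⊞ c ⊞ c ⊠ c ⊞ d ⊞ g(d, d), f(c ⊞ c ⊞ c ⊞ d, d ⊞ d ⊞ d ⊞ d, a ⊞ a ⊞ d), g(a ⊞ c ⊞ c ⊞ c, a ⊞ d)) ⊠ h(f(g(c, a), h(d, a, d), h(c, d, c)), a ⊠ c ⊞ a ⊠ c ⊠ d ⊞ a ⊠ c ⊠ d ⊞ c ⊠ c, g(a ⊠ a ⊠ d ⊠ d, a ⊠ a ⊠ d)) ⊞ c ⊠ d ⊞ c ⊠ d ⊠ d ⊠ f(a ⊠ a ⊠ a ⊠ d ⊞ c ⊞ c ⊠ c ⊞ d ⊞ g(d, d), f(c ⊞ c ⊞ c ⊞ d, d ⊞ d ⊞ d ⊞ d, a ⊞ a ⊞ d), g(a ⊞ c ⊞ c ⊞ c, a ⊞ d)) ⊠ h(f(g(c, a), h(d, a, d), h(c, d, c)), a ⊠ c ⊞ a ⊠ c ⊠ d ⊞ a ⊠ c ⊠ d ⊞ c ⊠ c, g(a ⊠ a ⊠ d ⊠ d, a ⊠ a ⊠ d)) ⊞ c ⊠ f(a ⊠ a ⊠ c ⊠ g(c ⊠ c ⊠ c ⊠ d, c), d, a)

Answer: c ⊠ c ⊠ d ⊠ f(a ⊠ a ⊠ a ⊠ d ⊞ c ⊞ c ⊠ c ⊞ d ⊞ g(d, d), f(c ⊞ c ⊞ c ⊞ d, d ⊞ d ⊞ d ⊞ d, a ⊞ a ⊞ d), g(a ⊞ c ⊞ c ⊞ c, a ⊞ d)) ⊠ h(f(g(c, a), h(d, a, d), h(c, d, c)), a ⊠ c ⊞ a ⊠ c ⊠ d ⊞ a ⊠ c ⊠ d ⊞ c ⊠ c, g(a ⊠ a ⊠ d ⊠ d, a ⊠ a ⊠ d)) ⊞ c ⊠ d ⊞ c ⊠ d ⊠ d ⊠ f(a ⊠ a ⊠ a ⊠ d ⊞ c ⊞ c ⊠ c ⊞ d ⊞ g(d, d), f(c ⊞ c ⊞ c ⊞ d, d ⊞ d ⊞ d ⊞ d, a ⊞ a ⊞ d), g(a ⊞ c ⊞ c ⊞ c, a ⊞ d)) ⊠ h(f(g(c, a), h(d, a, d), h(c, d, c)), a ⊠ c ⊞ a ⊠ c ⊠ d ⊞ a ⊠ c ⊠ d ⊞ c ⊠ c, g(a ⊠ a ⊠ d ⊠ d, a ⊠ a ⊠ d)) ⊞ c ⊠ f(a ⊠ a ⊠ c ⊠ g(c ⊠ c ⊠ c ⊠ d, c), d, a)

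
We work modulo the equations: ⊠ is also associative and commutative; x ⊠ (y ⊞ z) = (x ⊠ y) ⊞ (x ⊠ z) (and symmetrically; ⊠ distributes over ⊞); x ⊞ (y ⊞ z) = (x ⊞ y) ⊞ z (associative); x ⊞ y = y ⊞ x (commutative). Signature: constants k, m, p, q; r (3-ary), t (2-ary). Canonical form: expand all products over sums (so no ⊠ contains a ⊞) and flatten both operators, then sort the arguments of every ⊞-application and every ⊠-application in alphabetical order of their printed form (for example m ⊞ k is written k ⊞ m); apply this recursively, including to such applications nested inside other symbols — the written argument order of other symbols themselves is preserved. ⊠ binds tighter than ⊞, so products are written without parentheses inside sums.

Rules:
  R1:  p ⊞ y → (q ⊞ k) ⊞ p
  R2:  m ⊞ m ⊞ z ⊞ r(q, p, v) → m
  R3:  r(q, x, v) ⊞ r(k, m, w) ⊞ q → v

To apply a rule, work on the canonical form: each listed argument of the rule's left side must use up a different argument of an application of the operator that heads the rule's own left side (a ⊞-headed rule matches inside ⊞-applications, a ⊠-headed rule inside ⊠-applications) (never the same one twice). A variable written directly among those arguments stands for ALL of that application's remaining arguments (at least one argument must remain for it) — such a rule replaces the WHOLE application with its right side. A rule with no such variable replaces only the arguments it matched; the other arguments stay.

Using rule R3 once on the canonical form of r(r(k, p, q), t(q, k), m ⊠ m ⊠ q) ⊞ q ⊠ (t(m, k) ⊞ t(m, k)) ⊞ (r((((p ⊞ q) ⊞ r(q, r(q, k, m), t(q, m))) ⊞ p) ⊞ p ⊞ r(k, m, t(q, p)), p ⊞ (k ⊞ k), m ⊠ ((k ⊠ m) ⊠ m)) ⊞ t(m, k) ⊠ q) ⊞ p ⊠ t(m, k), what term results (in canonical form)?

Canonical form:  p ⊠ t(m, k) ⊞ q ⊠ t(m, k) ⊞ q ⊠ t(m, k) ⊞ q ⊠ t(m, k) ⊞ r(p ⊞ p ⊞ p ⊞ q ⊞ r(k, m, t(q, p)) ⊞ r(q, r(q, k, m), t(q, m)), k ⊞ k ⊞ p, k ⊠ m ⊠ m ⊠ m) ⊞ r(r(k, p, q), t(q, k), m ⊠ m ⊠ q)
Apply R3:  consuming q, r(k, m, t(q, p)), r(q, r(q, k, m), t(q, m));  v := t(q, m), w := t(q, p), x := r(q, k, m)
New term:  p ⊠ t(m, k) ⊞ q ⊠ t(m, k) ⊞ q ⊠ t(m, k) ⊞ q ⊠ t(m, k) ⊞ r(p ⊞ p ⊞ p ⊞ t(q, m), k ⊞ k ⊞ p, k ⊠ m ⊠ m ⊠ m) ⊞ r(r(k, p, q), t(q, k), m ⊠ m ⊠ q)

Answer: p ⊠ t(m, k) ⊞ q ⊠ t(m, k) ⊞ q ⊠ t(m, k) ⊞ q ⊠ t(m, k) ⊞ r(p ⊞ p ⊞ p ⊞ t(q, m), k ⊞ k ⊞ p, k ⊠ m ⊠ m ⊠ m) ⊞ r(r(k, p, q), t(q, k), m ⊠ m ⊠ q)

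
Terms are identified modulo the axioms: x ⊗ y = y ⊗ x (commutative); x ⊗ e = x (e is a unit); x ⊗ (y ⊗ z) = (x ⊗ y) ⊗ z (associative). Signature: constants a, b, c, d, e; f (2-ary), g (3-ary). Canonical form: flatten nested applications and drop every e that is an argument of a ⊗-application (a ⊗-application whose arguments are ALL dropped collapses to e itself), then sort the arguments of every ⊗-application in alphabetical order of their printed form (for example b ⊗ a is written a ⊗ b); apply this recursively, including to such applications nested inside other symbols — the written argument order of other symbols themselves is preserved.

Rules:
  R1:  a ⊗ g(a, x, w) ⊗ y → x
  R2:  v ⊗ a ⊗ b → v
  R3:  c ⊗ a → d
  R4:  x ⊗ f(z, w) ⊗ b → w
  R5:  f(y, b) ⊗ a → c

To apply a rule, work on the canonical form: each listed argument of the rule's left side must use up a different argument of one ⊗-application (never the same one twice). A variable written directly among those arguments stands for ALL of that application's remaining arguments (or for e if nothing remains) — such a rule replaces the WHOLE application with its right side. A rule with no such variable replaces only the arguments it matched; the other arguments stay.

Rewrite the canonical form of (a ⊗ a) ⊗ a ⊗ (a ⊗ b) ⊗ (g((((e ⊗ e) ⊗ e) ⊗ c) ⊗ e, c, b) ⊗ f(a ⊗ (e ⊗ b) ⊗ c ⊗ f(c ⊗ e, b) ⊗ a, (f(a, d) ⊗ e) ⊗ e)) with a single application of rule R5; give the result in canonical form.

Answer: a ⊗ a ⊗ a ⊗ a ⊗ b ⊗ f(a ⊗ b ⊗ c ⊗ c, f(a, d)) ⊗ g(c, c, b)

Derivation:
Canonical form:  a ⊗ a ⊗ a ⊗ a ⊗ b ⊗ f(a ⊗ a ⊗ b ⊗ c ⊗ f(c, b), f(a, d)) ⊗ g(c, c, b)
R5 matches:  uses a, f(c, b);  y := c
New term:  a ⊗ a ⊗ a ⊗ a ⊗ b ⊗ f(a ⊗ b ⊗ c ⊗ c, f(a, d)) ⊗ g(c, c, b)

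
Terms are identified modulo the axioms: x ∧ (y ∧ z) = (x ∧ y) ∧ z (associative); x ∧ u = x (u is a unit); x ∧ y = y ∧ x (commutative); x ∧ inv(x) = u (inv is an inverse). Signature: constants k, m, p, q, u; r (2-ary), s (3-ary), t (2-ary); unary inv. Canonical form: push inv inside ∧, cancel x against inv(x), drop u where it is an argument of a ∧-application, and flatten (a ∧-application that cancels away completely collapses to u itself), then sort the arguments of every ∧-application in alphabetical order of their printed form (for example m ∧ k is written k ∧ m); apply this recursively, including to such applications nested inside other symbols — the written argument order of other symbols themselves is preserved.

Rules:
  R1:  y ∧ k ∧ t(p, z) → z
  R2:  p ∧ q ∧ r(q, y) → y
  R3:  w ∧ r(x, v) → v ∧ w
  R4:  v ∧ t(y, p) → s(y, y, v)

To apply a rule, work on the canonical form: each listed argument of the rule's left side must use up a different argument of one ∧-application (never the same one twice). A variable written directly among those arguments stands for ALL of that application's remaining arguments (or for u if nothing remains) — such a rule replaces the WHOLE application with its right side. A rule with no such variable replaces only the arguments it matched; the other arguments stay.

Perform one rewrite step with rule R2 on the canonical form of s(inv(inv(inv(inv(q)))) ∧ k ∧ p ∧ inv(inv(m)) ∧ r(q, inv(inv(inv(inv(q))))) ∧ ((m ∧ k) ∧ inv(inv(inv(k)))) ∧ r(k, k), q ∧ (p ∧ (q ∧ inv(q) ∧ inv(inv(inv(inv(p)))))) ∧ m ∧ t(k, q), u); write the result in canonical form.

Canonical form:  s(k ∧ m ∧ m ∧ p ∧ q ∧ r(k, k) ∧ r(q, q), m ∧ p ∧ p ∧ q ∧ t(k, q), u)
Apply R2:  consuming p, q, r(q, q);  y := q
Result:  s(k ∧ m ∧ m ∧ q ∧ r(k, k), m ∧ p ∧ p ∧ q ∧ t(k, q), u)

Answer: s(k ∧ m ∧ m ∧ q ∧ r(k, k), m ∧ p ∧ p ∧ q ∧ t(k, q), u)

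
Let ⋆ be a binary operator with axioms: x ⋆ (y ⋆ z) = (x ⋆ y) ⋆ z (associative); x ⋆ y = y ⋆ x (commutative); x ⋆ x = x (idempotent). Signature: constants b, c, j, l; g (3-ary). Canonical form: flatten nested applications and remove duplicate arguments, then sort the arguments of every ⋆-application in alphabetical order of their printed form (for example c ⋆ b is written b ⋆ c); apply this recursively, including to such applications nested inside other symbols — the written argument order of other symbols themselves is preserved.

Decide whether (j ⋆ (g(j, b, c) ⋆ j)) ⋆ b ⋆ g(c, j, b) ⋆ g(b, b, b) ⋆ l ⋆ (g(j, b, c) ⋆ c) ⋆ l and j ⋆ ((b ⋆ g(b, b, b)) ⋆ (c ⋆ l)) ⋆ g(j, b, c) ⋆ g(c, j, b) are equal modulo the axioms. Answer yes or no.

Answer: yes — both canonical forms are b ⋆ c ⋆ g(b, b, b) ⋆ g(c, j, b) ⋆ g(j, b, c) ⋆ j ⋆ l

Derivation:
Left:  (j ⋆ (g(j, b, c) ⋆ j)) ⋆ b ⋆ g(c, j, b) ⋆ g(b, b, b) ⋆ l ⋆ (g(j, b, c) ⋆ c) ⋆ l
  Merge nested applications:  j ⋆ g(j, b, c) ⋆ j ⋆ b ⋆ g(c, j, b) ⋆ g(b, b, b) ⋆ l ⋆ g(j, b, c) ⋆ c ⋆ l
  Deduplicate:  drop duplicate j, g(j, b, c), l
  Sort arguments:  b ⋆ c ⋆ g(b, b, b) ⋆ g(c, j, b) ⋆ g(j, b, c) ⋆ j ⋆ l
Right:  j ⋆ ((b ⋆ g(b, b, b)) ⋆ (c ⋆ l)) ⋆ g(j, b, c) ⋆ g(c, j, b)
  Un-nest:  j ⋆ b ⋆ g(b, b, b) ⋆ c ⋆ l ⋆ g(j, b, c) ⋆ g(c, j, b)
  Sort arguments:  b ⋆ c ⋆ g(b, b, b) ⋆ g(c, j, b) ⋆ g(j, b, c) ⋆ j ⋆ l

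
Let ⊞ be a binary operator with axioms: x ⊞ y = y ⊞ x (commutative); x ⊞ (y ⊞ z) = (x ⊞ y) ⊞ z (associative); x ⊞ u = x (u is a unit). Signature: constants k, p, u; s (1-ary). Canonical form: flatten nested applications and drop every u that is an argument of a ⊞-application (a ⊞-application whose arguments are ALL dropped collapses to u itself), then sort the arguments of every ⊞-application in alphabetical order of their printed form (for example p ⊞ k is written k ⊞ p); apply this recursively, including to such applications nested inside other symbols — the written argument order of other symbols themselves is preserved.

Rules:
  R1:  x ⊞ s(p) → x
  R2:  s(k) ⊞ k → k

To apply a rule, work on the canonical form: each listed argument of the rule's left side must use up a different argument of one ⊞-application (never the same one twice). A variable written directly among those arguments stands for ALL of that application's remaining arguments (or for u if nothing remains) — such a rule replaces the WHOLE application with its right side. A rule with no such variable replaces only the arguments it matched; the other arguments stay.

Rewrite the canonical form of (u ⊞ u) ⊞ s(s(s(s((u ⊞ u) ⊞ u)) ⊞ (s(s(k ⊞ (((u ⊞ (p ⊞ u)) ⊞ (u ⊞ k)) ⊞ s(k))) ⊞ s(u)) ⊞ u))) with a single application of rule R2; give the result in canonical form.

Answer: s(s(s(s(k ⊞ k ⊞ p) ⊞ s(u)) ⊞ s(s(u))))

Derivation:
Canonical form:  s(s(s(s(k ⊞ k ⊞ p ⊞ s(k)) ⊞ s(u)) ⊞ s(s(u))))
Apply R2:  consuming k, s(k)
Giving:  s(s(s(s(k ⊞ k ⊞ p) ⊞ s(u)) ⊞ s(s(u))))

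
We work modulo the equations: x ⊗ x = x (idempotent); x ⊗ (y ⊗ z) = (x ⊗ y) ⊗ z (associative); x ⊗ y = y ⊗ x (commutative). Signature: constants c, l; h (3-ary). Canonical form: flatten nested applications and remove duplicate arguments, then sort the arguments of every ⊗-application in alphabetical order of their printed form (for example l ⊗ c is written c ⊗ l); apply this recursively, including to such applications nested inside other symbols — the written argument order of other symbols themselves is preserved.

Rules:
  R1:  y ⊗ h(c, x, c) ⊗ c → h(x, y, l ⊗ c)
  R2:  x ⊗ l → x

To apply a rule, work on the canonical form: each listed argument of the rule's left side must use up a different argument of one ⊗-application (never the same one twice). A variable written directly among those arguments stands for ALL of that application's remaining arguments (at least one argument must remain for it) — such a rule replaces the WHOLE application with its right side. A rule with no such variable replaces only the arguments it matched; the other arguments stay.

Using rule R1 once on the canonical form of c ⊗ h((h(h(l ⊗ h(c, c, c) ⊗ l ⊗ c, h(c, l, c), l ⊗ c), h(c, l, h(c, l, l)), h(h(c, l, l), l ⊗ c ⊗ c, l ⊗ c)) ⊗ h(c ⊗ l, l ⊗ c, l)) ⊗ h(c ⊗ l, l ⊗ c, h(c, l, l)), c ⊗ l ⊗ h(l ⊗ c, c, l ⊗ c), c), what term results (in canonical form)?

Answer: c ⊗ h(h(c ⊗ l, c ⊗ l, h(c, l, l)) ⊗ h(c ⊗ l, c ⊗ l, l) ⊗ h(h(h(c, l, c ⊗ l), h(c, l, c), c ⊗ l), h(c, l, h(c, l, l)), h(h(c, l, l), c ⊗ l, c ⊗ l)), c ⊗ h(c ⊗ l, c, c ⊗ l) ⊗ l, c)

Derivation:
Canonical form:  c ⊗ h(h(c ⊗ l, c ⊗ l, h(c, l, l)) ⊗ h(c ⊗ l, c ⊗ l, l) ⊗ h(h(c ⊗ h(c, c, c) ⊗ l, h(c, l, c), c ⊗ l), h(c, l, h(c, l, l)), h(h(c, l, l), c ⊗ l, c ⊗ l)), c ⊗ h(c ⊗ l, c, c ⊗ l) ⊗ l, c)
Match R1:  consume c, h(c, c, c);  x := c, y := l
The variable takes the whole remainder — replace the entire application.
Result:  c ⊗ h(h(c ⊗ l, c ⊗ l, h(c, l, l)) ⊗ h(c ⊗ l, c ⊗ l, l) ⊗ h(h(h(c, l, c ⊗ l), h(c, l, c), c ⊗ l), h(c, l, h(c, l, l)), h(h(c, l, l), c ⊗ l, c ⊗ l)), c ⊗ h(c ⊗ l, c, c ⊗ l) ⊗ l, c)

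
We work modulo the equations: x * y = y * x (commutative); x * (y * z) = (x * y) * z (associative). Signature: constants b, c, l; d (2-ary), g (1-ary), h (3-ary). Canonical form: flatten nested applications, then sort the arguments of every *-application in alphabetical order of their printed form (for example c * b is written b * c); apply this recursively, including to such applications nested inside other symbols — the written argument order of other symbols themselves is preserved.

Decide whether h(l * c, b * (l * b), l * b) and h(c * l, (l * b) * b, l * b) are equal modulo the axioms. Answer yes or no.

Left:  h(l * c, b * (l * b), l * b)
  Descend into:  b * (l * b)
  Flatten:  b * l * b
  Sort arguments:  b * b * l
  Rebuild:  h(c * l, b * b * l, b * l)
Right:  h(c * l, (l * b) * b, l * b)
  Focus inside:  (l * b) * b
  Un-nest:  l * b * b
  Sort arguments:  b * b * l
  Rebuild:  h(c * l, b * b * l, b * l)

Answer: yes — both canonical forms are h(c * l, b * b * l, b * l)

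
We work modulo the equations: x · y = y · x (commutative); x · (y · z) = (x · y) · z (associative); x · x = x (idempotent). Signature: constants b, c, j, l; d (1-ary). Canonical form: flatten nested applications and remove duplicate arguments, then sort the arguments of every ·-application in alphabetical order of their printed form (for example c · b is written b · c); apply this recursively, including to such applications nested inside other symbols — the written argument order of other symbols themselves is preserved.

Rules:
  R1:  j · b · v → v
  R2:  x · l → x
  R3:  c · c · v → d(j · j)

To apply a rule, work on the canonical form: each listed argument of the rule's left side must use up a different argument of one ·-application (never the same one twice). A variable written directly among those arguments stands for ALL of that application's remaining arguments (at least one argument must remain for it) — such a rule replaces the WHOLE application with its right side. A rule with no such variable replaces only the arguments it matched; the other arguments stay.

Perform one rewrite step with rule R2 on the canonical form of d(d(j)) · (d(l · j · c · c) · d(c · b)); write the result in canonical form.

Canonical form:  d(b · c) · d(c · j · l) · d(d(j))
R2 matches:  uses l;  x := c · j
Every leftover argument binds to the variable; the entire application is replaced.
Result:  d(b · c) · d(c · j) · d(d(j))

Answer: d(b · c) · d(c · j) · d(d(j))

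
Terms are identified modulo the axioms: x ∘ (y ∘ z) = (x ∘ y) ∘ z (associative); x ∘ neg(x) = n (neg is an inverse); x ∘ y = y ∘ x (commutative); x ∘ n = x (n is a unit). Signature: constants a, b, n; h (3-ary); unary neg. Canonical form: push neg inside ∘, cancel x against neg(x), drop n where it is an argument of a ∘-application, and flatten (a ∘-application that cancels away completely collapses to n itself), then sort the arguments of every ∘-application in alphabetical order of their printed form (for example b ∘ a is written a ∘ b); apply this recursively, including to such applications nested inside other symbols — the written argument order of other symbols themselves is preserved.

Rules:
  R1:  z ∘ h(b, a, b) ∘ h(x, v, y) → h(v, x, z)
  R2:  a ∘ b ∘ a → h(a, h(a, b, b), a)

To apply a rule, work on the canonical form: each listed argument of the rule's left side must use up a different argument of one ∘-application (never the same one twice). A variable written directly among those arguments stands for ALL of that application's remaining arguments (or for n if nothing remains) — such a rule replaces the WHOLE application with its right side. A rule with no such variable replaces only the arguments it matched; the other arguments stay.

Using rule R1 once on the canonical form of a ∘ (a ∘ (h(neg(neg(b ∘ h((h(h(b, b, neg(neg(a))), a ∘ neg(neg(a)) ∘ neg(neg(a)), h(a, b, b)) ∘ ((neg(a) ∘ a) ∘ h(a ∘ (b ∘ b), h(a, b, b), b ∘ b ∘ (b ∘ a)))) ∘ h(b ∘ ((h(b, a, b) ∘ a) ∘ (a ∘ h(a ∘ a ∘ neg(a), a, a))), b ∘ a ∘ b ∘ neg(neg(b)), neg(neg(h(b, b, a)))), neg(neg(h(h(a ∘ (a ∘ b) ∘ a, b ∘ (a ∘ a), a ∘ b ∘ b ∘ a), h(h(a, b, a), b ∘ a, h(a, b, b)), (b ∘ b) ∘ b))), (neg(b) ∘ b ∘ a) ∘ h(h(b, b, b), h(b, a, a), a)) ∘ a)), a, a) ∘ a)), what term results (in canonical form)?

Canonical form:  a ∘ a ∘ a ∘ h(a ∘ b ∘ h(h(a ∘ a ∘ b ∘ h(a, a, a) ∘ h(b, a, b), a ∘ b ∘ b ∘ b, h(b, b, a)) ∘ h(a ∘ b ∘ b, h(a, b, b), a ∘ b ∘ b ∘ b) ∘ h(h(b, b, a), a ∘ a ∘ a, h(a, b, b)), h(h(a ∘ a ∘ a ∘ b, a ∘ a ∘ b, a ∘ a ∘ b ∘ b), h(h(a, b, a), a ∘ b, h(a, b, b)), b ∘ b ∘ b), a ∘ h(h(b, b, b), h(b, a, a), a)), a, a)
Apply R1:  consuming h(a, a, a), h(b, a, b);  v := a, x := a, y := a, z := a ∘ a ∘ b
Every leftover argument binds to the variable; the entire application is replaced.
Giving:  a ∘ a ∘ a ∘ h(a ∘ b ∘ h(h(a ∘ b ∘ b, h(a, b, b), a ∘ b ∘ b ∘ b) ∘ h(h(a, a, a ∘ a ∘ b), a ∘ b ∘ b ∘ b, h(b, b, a)) ∘ h(h(b, b, a), a ∘ a ∘ a, h(a, b, b)), h(h(a ∘ a ∘ a ∘ b, a ∘ a ∘ b, a ∘ a ∘ b ∘ b), h(h(a, b, a), a ∘ b, h(a, b, b)), b ∘ b ∘ b), a ∘ h(h(b, b, b), h(b, a, a), a)), a, a)

Answer: a ∘ a ∘ a ∘ h(a ∘ b ∘ h(h(a ∘ b ∘ b, h(a, b, b), a ∘ b ∘ b ∘ b) ∘ h(h(a, a, a ∘ a ∘ b), a ∘ b ∘ b ∘ b, h(b, b, a)) ∘ h(h(b, b, a), a ∘ a ∘ a, h(a, b, b)), h(h(a ∘ a ∘ a ∘ b, a ∘ a ∘ b, a ∘ a ∘ b ∘ b), h(h(a, b, a), a ∘ b, h(a, b, b)), b ∘ b ∘ b), a ∘ h(h(b, b, b), h(b, a, a), a)), a, a)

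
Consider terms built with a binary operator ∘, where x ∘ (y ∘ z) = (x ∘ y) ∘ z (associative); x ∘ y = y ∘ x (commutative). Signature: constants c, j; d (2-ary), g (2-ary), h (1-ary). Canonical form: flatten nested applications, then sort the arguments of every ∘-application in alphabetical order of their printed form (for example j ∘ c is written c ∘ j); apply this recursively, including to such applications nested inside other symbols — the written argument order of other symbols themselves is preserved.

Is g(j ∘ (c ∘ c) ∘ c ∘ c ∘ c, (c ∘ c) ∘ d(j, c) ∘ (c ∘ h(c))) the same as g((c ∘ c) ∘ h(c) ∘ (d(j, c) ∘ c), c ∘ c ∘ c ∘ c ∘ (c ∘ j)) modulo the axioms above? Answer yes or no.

Left:  g(j ∘ (c ∘ c) ∘ c ∘ c ∘ c, (c ∘ c) ∘ d(j, c) ∘ (c ∘ h(c)))
  Work inside:  (c ∘ c) ∘ d(j, c) ∘ (c ∘ h(c))
  Merge nested applications:  c ∘ c ∘ d(j, c) ∘ c ∘ h(c)
  Sort arguments:  c ∘ c ∘ c ∘ d(j, c) ∘ h(c)
  Put back:  g(c ∘ c ∘ c ∘ c ∘ c ∘ j, c ∘ c ∘ c ∘ d(j, c) ∘ h(c))
Right:  g((c ∘ c) ∘ h(c) ∘ (d(j, c) ∘ c), c ∘ c ∘ c ∘ c ∘ (c ∘ j))
  Focus inside:  (c ∘ c) ∘ h(c) ∘ (d(j, c) ∘ c)
  Flatten:  c ∘ c ∘ h(c) ∘ d(j, c) ∘ c
  Sort arguments:  c ∘ c ∘ c ∘ d(j, c) ∘ h(c)
  Reassemble:  g(c ∘ c ∘ c ∘ d(j, c) ∘ h(c), c ∘ c ∘ c ∘ c ∘ c ∘ j)

Answer: no — g(c ∘ c ∘ c ∘ c ∘ c ∘ j, c ∘ c ∘ c ∘ d(j, c) ∘ h(c)) vs g(c ∘ c ∘ c ∘ d(j, c) ∘ h(c), c ∘ c ∘ c ∘ c ∘ c ∘ j)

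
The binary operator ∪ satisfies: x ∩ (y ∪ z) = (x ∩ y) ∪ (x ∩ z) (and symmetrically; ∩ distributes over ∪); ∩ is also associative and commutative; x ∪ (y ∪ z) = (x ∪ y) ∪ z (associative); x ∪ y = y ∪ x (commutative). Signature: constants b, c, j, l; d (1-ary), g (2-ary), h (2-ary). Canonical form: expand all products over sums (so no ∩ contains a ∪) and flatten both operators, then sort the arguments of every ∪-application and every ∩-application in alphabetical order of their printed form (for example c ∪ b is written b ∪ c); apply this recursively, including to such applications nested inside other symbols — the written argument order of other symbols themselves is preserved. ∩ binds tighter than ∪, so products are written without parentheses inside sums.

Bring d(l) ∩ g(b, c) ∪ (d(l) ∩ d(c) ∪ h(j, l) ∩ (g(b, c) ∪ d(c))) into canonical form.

Expand products over sums:  d(l) ∩ g(b, c) ∪ d(c) ∩ d(l) ∪ g(b, c) ∩ h(j, l) ∪ d(c) ∩ h(j, l)
Sort:  d(c) ∩ d(l) ∪ d(c) ∩ h(j, l) ∪ d(l) ∩ g(b, c) ∪ g(b, c) ∩ h(j, l)

Answer: d(c) ∩ d(l) ∪ d(c) ∩ h(j, l) ∪ d(l) ∩ g(b, c) ∪ g(b, c) ∩ h(j, l)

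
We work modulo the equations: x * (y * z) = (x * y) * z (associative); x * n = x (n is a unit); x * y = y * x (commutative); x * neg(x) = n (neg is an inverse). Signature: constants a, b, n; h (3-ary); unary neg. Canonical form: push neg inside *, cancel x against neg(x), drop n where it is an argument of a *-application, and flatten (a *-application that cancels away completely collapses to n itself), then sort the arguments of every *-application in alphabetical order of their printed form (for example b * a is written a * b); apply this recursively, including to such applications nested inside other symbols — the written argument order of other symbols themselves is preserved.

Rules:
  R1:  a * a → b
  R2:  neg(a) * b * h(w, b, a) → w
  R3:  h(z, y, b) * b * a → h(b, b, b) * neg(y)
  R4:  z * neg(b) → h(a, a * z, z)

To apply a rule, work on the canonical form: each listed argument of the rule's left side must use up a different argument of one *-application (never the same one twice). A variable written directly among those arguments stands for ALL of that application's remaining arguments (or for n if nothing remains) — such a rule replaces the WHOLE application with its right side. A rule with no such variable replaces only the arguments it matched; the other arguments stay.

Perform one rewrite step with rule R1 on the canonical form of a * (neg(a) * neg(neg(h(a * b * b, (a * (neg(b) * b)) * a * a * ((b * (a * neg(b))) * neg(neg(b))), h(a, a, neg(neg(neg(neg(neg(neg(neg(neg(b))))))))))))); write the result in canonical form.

Canonical form:  h(a * b * b, a * a * a * a * b, h(a, a, b))
R1 matches:  uses a, a
Giving:  h(a * b * b, a * a * b * b, h(a, a, b))

Answer: h(a * b * b, a * a * b * b, h(a, a, b))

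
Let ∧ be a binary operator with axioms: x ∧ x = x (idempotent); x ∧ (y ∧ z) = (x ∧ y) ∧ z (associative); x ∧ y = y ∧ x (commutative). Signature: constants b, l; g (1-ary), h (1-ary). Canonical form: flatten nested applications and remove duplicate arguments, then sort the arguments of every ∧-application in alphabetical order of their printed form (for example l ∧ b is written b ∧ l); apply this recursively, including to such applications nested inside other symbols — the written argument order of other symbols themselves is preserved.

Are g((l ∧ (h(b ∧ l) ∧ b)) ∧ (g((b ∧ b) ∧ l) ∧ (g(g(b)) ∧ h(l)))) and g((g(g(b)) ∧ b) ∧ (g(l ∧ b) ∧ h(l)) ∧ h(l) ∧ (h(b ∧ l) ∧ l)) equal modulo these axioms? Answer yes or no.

Answer: yes — both canonical forms are g(b ∧ g(b ∧ l) ∧ g(g(b)) ∧ h(b ∧ l) ∧ h(l) ∧ l)

Derivation:
Left:  g((l ∧ (h(b ∧ l) ∧ b)) ∧ (g((b ∧ b) ∧ l) ∧ (g(g(b)) ∧ h(l))))
  Descend into:  (l ∧ (h(b ∧ l) ∧ b)) ∧ (g((b ∧ b) ∧ l) ∧ (g(g(b)) ∧ h(l)))
  Flatten:  l ∧ h(b ∧ l) ∧ b ∧ g((b ∧ b) ∧ l) ∧ g(g(b)) ∧ h(l)
  Inside:  g((b ∧ b) ∧ l)  →  g(b ∧ l)
  Order the arguments:  b ∧ g(b ∧ l) ∧ g(g(b)) ∧ h(b ∧ l) ∧ h(l) ∧ l
  Put back:  g(b ∧ g(b ∧ l) ∧ g(g(b)) ∧ h(b ∧ l) ∧ h(l) ∧ l)
Right:  g((g(g(b)) ∧ b) ∧ (g(l ∧ b) ∧ h(l)) ∧ h(l) ∧ (h(b ∧ l) ∧ l))
  Work inside:  (g(g(b)) ∧ b) ∧ (g(l ∧ b) ∧ h(l)) ∧ h(l) ∧ (h(b ∧ l) ∧ l)
  Un-nest:  g(g(b)) ∧ b ∧ g(l ∧ b) ∧ h(l) ∧ h(l) ∧ h(b ∧ l) ∧ l
  Inside:  g(l ∧ b)  →  g(b ∧ l)
  Deduplicate:  drop duplicate h(l)
  Sort:  b ∧ g(b ∧ l) ∧ g(g(b)) ∧ h(b ∧ l) ∧ h(l) ∧ l
  Put back:  g(b ∧ g(b ∧ l) ∧ g(g(b)) ∧ h(b ∧ l) ∧ h(l) ∧ l)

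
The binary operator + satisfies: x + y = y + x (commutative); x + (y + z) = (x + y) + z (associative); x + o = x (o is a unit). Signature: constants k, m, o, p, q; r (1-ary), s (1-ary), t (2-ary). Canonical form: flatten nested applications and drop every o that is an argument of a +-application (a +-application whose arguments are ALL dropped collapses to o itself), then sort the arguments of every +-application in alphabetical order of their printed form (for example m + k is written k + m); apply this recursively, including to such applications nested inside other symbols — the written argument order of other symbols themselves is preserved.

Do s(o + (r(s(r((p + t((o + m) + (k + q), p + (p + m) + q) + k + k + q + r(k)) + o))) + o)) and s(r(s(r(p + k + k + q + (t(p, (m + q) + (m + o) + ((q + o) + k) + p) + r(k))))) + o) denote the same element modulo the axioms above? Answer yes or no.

Left:  s(o + (r(s(r((p + t((o + m) + (k + q), p + (p + m) + q) + k + k + q + r(k)) + o))) + o))
  Descend into:  o + (r(s(r((p + t((o + m) + (k + q), p + (p + m) + q) + k + k + q + r(k)) + o))) + o)
  Merge nested applications:  o + r(s(r((p + t((o + m) + (k + q), p + (p + m) + q) + k + k + q + r(k)) + o))) + o
  Canonicalize subterm:  r(s(r((p + t((o + m) + (k + q), p + (p + m) + q) + k + k + q + r(k)) + o)))  →  r(s(r(k + k + p + q + r(k) + t(k + m + q, m + p + p + q))))
  Drop the unit:  drop o (×2)
  Sort:  r(s(r(k + k + p + q + r(k) + t(k + m + q, m + p + p + q))))
  Put back:  s(r(s(r(k + k + p + q + r(k) + t(k + m + q, m + p + p + q)))))
Right:  s(r(s(r(p + k + k + q + (t(p, (m + q) + (m + o) + ((q + o) + k) + p) + r(k))))) + o)
  Focus inside:  r(s(r(p + k + k + q + (t(p, (m + q) + (m + o) + ((q + o) + k) + p) + r(k))))) + o
  Simplify inside:  r(s(r(p + k + k + q + (t(p, (m + q) + (m + o) + ((q + o) + k) + p) + r(k)))))  →  r(s(r(k + k + p + q + r(k) + t(p, k + m + m + p + q + q))))
  Unit:  drop o
  Sort:  r(s(r(k + k + p + q + r(k) + t(p, k + m + m + p + q + q))))
  Rebuild:  s(r(s(r(k + k + p + q + r(k) + t(p, k + m + m + p + q + q)))))

Answer: no — s(r(s(r(k + k + p + q + r(k) + t(k + m + q, m + p + p + q))))) vs s(r(s(r(k + k + p + q + r(k) + t(p, k + m + m + p + q + q)))))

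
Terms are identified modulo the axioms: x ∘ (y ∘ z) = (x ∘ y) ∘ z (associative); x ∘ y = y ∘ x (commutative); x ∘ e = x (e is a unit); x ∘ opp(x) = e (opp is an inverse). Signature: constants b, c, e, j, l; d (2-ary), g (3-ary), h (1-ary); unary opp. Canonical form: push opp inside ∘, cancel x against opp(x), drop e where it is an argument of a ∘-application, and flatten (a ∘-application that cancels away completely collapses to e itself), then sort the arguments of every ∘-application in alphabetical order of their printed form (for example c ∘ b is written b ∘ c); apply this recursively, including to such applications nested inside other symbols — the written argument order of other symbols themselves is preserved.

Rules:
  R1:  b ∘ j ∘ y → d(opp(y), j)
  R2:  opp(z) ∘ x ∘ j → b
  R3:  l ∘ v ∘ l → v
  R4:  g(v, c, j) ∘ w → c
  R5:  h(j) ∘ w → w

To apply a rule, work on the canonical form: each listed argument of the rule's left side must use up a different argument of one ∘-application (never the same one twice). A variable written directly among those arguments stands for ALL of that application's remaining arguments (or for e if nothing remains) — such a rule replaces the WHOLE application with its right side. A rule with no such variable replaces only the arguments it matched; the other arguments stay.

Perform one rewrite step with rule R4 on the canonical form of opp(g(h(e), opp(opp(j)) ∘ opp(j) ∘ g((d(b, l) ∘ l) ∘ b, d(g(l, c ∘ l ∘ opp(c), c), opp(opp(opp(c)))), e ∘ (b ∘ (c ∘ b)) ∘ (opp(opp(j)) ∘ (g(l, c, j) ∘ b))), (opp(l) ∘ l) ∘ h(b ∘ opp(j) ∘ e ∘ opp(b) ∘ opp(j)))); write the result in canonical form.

Answer: opp(g(h(e), g(b ∘ d(b, l) ∘ l, d(g(l, l, c), opp(c)), c), h(opp(j) ∘ opp(j))))

Derivation:
Canonical form:  opp(g(h(e), g(b ∘ d(b, l) ∘ l, d(g(l, l, c), opp(c)), b ∘ b ∘ b ∘ c ∘ g(l, c, j) ∘ j), h(opp(j) ∘ opp(j))))
Apply R4:  consuming g(l, c, j);  v := l, w := b ∘ b ∘ b ∘ c ∘ j
The extension variable absorbs all remaining arguments, so the whole application is rewritten.
Giving:  opp(g(h(e), g(b ∘ d(b, l) ∘ l, d(g(l, l, c), opp(c)), c), h(opp(j) ∘ opp(j))))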